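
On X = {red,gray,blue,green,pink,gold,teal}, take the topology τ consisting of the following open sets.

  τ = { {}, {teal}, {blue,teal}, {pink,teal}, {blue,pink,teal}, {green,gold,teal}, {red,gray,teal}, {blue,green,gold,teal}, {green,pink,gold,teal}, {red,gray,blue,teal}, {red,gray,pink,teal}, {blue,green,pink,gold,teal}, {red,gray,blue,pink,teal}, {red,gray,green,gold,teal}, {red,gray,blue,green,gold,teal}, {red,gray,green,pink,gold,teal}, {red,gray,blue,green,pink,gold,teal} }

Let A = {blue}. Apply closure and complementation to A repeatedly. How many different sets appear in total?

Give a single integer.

cl via duality: int({red,gray,green,pink,gold,teal}) = {red,gray,green,pink,gold,teal}, so X∖{red,gray,green,pink,gold,teal} = {blue}
Write k for closure, c for complement:
  1. A     = {blue}
  2. cA    = {red,gray,green,pink,gold,teal}
  3. kcA   = {red,gray,blue,green,pink,gold,teal}
  4. ckcA  = {}
applying k or c yields no new set

4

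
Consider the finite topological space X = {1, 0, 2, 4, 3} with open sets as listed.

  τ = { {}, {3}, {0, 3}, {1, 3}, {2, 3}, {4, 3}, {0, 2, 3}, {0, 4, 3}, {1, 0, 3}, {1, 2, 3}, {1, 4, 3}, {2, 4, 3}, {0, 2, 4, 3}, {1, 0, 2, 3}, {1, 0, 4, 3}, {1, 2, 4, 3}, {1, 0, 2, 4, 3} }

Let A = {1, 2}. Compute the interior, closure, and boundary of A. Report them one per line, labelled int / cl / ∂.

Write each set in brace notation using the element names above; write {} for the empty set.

opens ⊆ A: {}; union → int = {}
complement {0, 4, 3}; its interior {0, 4, 3}; cl(A) = X∖{0, 4, 3} = {1, 2}
boundary = {1, 2} ∖ {} = {1, 2}

int(A) = {}
cl(A)  = {1, 2}
∂A     = {1, 2}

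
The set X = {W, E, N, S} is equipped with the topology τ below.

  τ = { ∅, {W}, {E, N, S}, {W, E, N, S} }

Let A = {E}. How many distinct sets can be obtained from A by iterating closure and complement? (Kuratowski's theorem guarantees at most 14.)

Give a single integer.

X∖A={W, N, S}, int(X∖A)={W}, hence cl(A)={E, N, S}
Orbit (k=closure, c=complement):
  1. A     = {E}
  2. kA    = {E, N, S}
  3. cA    = {W, N, S}
  4. ckA   = {W}
  5. kcA   = {W, E, N, S}
  6. ckcA  = ∅
(closed under both — stop)

6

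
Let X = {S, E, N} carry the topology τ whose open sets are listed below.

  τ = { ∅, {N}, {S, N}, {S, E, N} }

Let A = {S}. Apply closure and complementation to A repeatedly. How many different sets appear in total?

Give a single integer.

6

cl via duality: int({E, N}) = {N}, so X∖{N} = {S, E}
Write k for closure, c for complement:
  1. A     = {S}
  2. kA    = {S, E}
  3. cA    = {E, N}
  4. ckA   = {N}
  5. kcA   = {S, E, N}
  6. ckcA  = ∅
applying k or c yields no new set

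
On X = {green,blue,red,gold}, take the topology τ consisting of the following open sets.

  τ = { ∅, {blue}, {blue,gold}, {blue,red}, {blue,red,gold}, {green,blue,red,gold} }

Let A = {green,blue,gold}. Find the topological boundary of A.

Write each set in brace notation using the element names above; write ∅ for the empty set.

{green,red}

opens ⊆ A: ∅, {blue}, {blue,gold}; union → int = {blue,gold}
complement {red}; its interior ∅; cl(A) = X∖∅ = {green,blue,red,gold}
boundary = {green,blue,red,gold} ∖ {blue,gold} = {green,red}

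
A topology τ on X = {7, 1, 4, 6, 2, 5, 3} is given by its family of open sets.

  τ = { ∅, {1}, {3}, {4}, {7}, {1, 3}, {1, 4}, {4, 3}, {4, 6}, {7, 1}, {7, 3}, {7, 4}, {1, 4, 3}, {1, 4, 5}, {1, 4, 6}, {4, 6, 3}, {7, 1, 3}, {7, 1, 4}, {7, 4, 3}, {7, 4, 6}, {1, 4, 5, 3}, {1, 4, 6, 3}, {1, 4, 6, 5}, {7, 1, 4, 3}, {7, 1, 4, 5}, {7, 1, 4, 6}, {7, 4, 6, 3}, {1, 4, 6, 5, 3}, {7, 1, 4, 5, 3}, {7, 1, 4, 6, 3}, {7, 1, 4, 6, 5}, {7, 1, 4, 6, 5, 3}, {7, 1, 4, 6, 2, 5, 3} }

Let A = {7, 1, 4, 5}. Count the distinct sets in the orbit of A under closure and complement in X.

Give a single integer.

complement {6, 2, 3}; its interior {3}; cl(A) = X∖{3} = {7, 1, 4, 6, 2, 5}
With k = closure, c = complement:
  1. A     = {7, 1, 4, 5}
  2. kA    = {7, 1, 4, 6, 2, 5}
  3. cA    = {6, 2, 3}
  4. ckA   = {3}
  5. kckA  = {2, 3}
  6. ckckA = {7, 1, 4, 6, 5}
k, c of each give nothing new

6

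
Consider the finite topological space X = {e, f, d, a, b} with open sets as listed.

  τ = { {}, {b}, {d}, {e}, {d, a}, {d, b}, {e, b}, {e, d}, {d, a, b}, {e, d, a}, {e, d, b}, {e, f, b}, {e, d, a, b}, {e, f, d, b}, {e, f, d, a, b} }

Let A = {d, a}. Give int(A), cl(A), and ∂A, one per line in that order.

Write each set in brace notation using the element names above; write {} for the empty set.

int(A) = {d, a}
cl(A)  = {d, a}
∂A     = {}

open subsets of A: {}, {d}, {d, a}; so int(A) = {d, a}
closure: X∖int(X∖A) = X∖{e, f, b} = {d, a}
∂A = {d, a} minus {d, a} = {}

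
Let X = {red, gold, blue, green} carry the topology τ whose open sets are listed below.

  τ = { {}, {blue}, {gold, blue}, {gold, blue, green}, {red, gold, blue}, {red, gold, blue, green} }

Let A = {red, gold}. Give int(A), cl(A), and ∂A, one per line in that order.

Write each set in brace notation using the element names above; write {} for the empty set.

open subsets of A: {}; so int(A) = {}
closure: X∖int(X∖A) = X∖{blue} = {red, gold, green}
∂A = {red, gold, green} minus {} = {red, gold, green}

int(A) = {}
cl(A)  = {red, gold, green}
∂A     = {red, gold, green}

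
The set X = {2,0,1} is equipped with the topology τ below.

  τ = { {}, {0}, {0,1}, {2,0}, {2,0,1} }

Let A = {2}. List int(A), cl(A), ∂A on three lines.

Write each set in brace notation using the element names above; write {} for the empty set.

int(A) = {}
cl(A)  = {2}
∂A     = {2}

U open, U⊆A: {}. int(A) = ⋃ = {}
X∖A={0,1}, int(X∖A)={0,1}, hence cl(A)={2}
∂A: remove int from cl → {2}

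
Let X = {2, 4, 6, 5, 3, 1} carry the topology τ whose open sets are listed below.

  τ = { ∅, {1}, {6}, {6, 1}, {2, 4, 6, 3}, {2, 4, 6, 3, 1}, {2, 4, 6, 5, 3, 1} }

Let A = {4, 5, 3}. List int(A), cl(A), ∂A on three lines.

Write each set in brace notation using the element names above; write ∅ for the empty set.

U open, U⊆A: ∅. int(A) = ⋃ = ∅
X∖A={2, 6, 1}, int(X∖A)={6, 1}, hence cl(A)={2, 4, 5, 3}
∂A: remove int from cl → {2, 4, 5, 3}

int(A) = ∅
cl(A)  = {2, 4, 5, 3}
∂A     = {2, 4, 5, 3}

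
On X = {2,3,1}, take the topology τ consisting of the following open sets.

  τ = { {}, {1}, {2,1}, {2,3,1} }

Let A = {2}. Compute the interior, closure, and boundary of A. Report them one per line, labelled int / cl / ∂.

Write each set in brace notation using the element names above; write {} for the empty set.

int(A) = {}
cl(A)  = {2,3}
∂A     = {2,3}

opens ⊆ A: {}; union → int = {}
complement {3,1}; its interior {1}; cl(A) = X∖{1} = {2,3}
boundary = {2,3} ∖ {} = {2,3}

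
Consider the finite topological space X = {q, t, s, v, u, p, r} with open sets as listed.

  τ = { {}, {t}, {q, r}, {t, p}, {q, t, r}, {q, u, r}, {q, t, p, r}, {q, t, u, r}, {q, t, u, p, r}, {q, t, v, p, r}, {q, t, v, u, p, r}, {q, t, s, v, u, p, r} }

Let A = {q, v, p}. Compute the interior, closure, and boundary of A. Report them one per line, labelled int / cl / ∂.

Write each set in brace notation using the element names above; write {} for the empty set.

int(A) = {}
cl(A)  = {q, s, v, u, p, r}
∂A     = {q, s, v, u, p, r}

U open, U⊆A: {}. int(A) = ⋃ = {}
X∖A={t, s, u, r}, int(X∖A)={t}, hence cl(A)={q, s, v, u, p, r}
∂A: remove int from cl → {q, s, v, u, p, r}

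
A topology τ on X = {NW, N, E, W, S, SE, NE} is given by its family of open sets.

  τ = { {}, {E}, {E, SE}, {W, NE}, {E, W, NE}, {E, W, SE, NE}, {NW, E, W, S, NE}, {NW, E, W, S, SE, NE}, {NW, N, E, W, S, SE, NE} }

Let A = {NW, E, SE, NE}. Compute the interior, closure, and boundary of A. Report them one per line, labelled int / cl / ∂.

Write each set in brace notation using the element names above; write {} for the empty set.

int(A) = {E, SE}
cl(A)  = {NW, N, E, W, S, SE, NE}
∂A     = {NW, N, W, S, NE}

opens ⊆ A: {}, {E}, {E, SE}; union → int = {E, SE}
complement {N, W, S}; its interior {}; cl(A) = X∖{} = {NW, N, E, W, S, SE, NE}
boundary = {NW, N, E, W, S, SE, NE} ∖ {E, SE} = {NW, N, W, S, NE}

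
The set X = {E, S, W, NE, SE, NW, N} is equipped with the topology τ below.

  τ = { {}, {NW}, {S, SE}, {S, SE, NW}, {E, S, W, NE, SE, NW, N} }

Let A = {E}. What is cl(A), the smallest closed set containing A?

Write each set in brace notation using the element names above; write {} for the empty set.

closure: X∖int(X∖A) = X∖{S, SE, NW} = {E, W, NE, N}

{E, W, NE, N}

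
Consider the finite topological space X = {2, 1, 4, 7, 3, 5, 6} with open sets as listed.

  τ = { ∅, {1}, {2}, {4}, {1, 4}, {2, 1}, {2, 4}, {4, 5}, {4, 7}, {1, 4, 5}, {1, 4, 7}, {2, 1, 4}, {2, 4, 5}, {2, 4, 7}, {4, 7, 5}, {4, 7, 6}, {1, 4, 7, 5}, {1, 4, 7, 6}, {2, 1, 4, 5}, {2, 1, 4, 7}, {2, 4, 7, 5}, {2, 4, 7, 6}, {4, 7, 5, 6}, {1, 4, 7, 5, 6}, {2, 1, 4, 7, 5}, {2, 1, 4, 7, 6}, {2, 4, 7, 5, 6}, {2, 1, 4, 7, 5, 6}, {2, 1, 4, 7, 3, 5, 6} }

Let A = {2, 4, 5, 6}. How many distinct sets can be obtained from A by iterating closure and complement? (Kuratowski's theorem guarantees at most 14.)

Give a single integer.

8

complement {1, 7, 3}; its interior {1}; cl(A) = X∖{1} = {2, 4, 7, 3, 5, 6}
With k = closure, c = complement:
  1. A     = {2, 4, 5, 6}
  2. kA    = {2, 4, 7, 3, 5, 6}
  3. cA    = {1, 7, 3}
  4. ckA   = {1}
  5. kcA   = {1, 7, 3, 6}
  6. kckA  = {1, 3}
  7. ckcA  = {2, 4, 5}
  8. ckckA = {2, 4, 7, 5, 6}
k, c of each give nothing new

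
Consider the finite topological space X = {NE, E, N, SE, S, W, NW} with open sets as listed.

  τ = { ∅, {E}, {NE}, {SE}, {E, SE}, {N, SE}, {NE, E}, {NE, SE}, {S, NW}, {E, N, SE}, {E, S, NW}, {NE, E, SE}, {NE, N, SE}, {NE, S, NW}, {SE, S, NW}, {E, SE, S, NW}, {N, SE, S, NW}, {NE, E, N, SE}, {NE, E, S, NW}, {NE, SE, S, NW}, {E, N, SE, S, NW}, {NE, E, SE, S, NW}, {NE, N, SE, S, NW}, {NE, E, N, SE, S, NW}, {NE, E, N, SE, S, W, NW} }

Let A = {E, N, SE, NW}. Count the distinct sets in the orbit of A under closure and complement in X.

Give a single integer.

closure: X∖int(X∖A) = X∖{NE} = {E, N, SE, S, W, NW}
Let k=closure and c=complement:
  1. A     = {E, N, SE, NW}
  2. kA    = {E, N, SE, S, W, NW}
  3. cA    = {NE, S, W}
  4. ckA   = {NE}
  5. kcA   = {NE, S, W, NW}
  6. kckA  = {NE, W}
  7. ckcA  = {E, N, SE}
  8. ckckA = {E, N, SE, S, NW}
  9. kckcA = {E, N, SE, W}
  10. ckckcA = {NE, S, NW}
— saturated at 10

10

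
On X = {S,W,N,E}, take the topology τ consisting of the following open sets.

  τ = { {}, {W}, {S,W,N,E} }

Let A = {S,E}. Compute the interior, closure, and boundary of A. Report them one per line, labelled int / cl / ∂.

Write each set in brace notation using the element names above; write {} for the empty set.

int(A) = {}
cl(A)  = {S,N,E}
∂A     = {S,N,E}

opens ⊆ A: {}; union → int = {}
complement {W,N}; its interior {W}; cl(A) = X∖{W} = {S,N,E}
boundary = {S,N,E} ∖ {} = {S,N,E}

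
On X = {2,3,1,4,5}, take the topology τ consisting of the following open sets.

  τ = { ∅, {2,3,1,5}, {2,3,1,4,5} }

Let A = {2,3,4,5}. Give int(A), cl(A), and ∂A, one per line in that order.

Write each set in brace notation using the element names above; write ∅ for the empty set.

int(A) = ∅
cl(A)  = {2,3,1,4,5}
∂A     = {2,3,1,4,5}

interior: largest open inside A is ∅ (from ∅)
cl via duality: int({1}) = ∅, so X∖∅ = {2,3,1,4,5}
cl∖int = {2,3,1,4,5}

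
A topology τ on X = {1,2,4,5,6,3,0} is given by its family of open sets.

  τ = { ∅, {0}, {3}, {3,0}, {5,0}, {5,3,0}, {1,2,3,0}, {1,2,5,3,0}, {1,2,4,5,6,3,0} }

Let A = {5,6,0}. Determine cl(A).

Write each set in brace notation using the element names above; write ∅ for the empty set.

X∖A={1,2,4,3}, int(X∖A)={3}, hence cl(A)={1,2,4,5,6,0}

{1,2,4,5,6,0}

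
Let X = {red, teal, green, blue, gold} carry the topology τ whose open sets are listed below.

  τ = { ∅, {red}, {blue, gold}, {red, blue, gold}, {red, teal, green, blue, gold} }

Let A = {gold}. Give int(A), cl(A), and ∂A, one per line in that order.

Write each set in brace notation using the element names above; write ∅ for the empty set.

int(A) = ∅
cl(A)  = {teal, green, blue, gold}
∂A     = {teal, green, blue, gold}

interior: largest open inside A is ∅ (from ∅)
cl via duality: int({red, teal, green, blue}) = {red}, so X∖{red} = {teal, green, blue, gold}
cl∖int = {teal, green, blue, gold}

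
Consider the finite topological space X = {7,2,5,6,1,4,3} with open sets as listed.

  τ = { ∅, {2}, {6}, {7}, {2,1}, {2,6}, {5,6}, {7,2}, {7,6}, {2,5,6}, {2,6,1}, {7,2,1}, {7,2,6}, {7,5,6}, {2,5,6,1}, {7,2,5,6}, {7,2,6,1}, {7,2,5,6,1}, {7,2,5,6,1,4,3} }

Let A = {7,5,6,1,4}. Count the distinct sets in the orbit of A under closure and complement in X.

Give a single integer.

8

closure: X∖int(X∖A) = X∖{2} = {7,5,6,1,4,3}
Let k=closure and c=complement:
  1. A     = {7,5,6,1,4}
  2. kA    = {7,5,6,1,4,3}
  3. cA    = {2,3}
  4. ckA   = {2}
  5. kcA   = {2,1,4,3}
  6. ckcA  = {7,5,6}
  7. kckcA = {7,5,6,4,3}
  8. ckckcA = {2,1}
— saturated at 8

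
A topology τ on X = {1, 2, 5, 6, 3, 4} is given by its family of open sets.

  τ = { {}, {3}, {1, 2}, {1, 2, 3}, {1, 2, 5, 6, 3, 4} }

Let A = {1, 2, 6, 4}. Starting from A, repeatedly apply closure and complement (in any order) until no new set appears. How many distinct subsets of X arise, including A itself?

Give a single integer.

complement {5, 3}; its interior {3}; cl(A) = X∖{3} = {1, 2, 5, 6, 4}
With k = closure, c = complement:
  1. A     = {1, 2, 6, 4}
  2. kA    = {1, 2, 5, 6, 4}
  3. cA    = {5, 3}
  4. ckA   = {3}
  5. kcA   = {5, 6, 3, 4}
  6. ckcA  = {1, 2}
k, c of each give nothing new

6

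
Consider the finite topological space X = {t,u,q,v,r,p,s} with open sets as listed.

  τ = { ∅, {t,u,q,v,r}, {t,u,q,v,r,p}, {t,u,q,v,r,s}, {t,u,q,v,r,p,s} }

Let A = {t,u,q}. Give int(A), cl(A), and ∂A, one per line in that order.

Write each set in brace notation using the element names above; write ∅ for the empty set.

int(A) = ∅
cl(A)  = {t,u,q,v,r,p,s}
∂A     = {t,u,q,v,r,p,s}

open subsets of A: ∅; so int(A) = ∅
closure: X∖int(X∖A) = X∖∅ = {t,u,q,v,r,p,s}
∂A = {t,u,q,v,r,p,s} minus ∅ = {t,u,q,v,r,p,s}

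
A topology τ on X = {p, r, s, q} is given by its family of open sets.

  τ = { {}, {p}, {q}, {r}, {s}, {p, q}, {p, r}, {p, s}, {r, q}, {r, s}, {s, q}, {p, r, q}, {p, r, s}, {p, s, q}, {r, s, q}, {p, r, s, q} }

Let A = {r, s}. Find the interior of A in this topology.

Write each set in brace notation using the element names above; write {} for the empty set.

{r, s}

U open, U⊆A: {}, {r}, {s}, {r, s}. int(A) = ⋃ = {r, s}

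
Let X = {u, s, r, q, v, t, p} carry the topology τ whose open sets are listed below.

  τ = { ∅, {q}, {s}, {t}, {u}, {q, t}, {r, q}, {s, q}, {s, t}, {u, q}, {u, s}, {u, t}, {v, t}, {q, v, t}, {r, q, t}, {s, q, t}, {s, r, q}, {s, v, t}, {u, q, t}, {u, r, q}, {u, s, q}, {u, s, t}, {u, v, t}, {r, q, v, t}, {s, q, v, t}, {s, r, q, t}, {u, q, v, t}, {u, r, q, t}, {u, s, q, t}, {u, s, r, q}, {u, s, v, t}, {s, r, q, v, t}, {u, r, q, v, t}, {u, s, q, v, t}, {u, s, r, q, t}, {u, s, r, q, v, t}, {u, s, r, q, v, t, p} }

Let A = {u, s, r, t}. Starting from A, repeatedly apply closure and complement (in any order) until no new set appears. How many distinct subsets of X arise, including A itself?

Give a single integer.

10

complement {q, v, p}; its interior {q}; cl(A) = X∖{q} = {u, s, r, v, t, p}
With k = closure, c = complement:
  1. A     = {u, s, r, t}
  2. kA    = {u, s, r, v, t, p}
  3. cA    = {q, v, p}
  4. ckA   = {q}
  5. kcA   = {r, q, v, p}
  6. kckA  = {r, q, p}
  7. ckcA  = {u, s, t}
  8. ckckA = {u, s, v, t}
  9. kckcA = {u, s, v, t, p}
  10. ckckcA = {r, q}
k, c of each give nothing new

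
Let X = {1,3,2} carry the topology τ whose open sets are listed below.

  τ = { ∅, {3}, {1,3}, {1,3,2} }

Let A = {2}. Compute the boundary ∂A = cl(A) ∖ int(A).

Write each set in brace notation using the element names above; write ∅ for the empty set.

{2}

opens ⊆ A: ∅; union → int = ∅
complement {1,3}; its interior {1,3}; cl(A) = X∖{1,3} = {2}
boundary = {2} ∖ ∅ = {2}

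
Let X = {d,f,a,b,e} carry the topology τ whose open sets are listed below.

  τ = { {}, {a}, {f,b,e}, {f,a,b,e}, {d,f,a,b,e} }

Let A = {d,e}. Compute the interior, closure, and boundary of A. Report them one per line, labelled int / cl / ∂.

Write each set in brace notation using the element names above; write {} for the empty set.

int(A) = {}
cl(A)  = {d,f,b,e}
∂A     = {d,f,b,e}

open subsets of A: {}; so int(A) = {}
closure: X∖int(X∖A) = X∖{a} = {d,f,b,e}
∂A = {d,f,b,e} minus {} = {d,f,b,e}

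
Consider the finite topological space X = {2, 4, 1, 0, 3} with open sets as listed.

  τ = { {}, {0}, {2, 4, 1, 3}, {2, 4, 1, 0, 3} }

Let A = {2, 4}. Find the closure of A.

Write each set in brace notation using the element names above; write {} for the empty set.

closure: X∖int(X∖A) = X∖{0} = {2, 4, 1, 3}

{2, 4, 1, 3}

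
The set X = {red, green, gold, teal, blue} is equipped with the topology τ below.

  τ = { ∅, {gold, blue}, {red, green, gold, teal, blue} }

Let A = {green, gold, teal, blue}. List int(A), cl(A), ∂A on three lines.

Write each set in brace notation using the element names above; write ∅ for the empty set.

int(A) = {gold, blue}
cl(A)  = {red, green, gold, teal, blue}
∂A     = {red, green, teal}

interior: largest open inside A is {gold, blue} (from ∅, {gold, blue})
cl via duality: int({red}) = ∅, so X∖∅ = {red, green, gold, teal, blue}
cl∖int = {red, green, teal}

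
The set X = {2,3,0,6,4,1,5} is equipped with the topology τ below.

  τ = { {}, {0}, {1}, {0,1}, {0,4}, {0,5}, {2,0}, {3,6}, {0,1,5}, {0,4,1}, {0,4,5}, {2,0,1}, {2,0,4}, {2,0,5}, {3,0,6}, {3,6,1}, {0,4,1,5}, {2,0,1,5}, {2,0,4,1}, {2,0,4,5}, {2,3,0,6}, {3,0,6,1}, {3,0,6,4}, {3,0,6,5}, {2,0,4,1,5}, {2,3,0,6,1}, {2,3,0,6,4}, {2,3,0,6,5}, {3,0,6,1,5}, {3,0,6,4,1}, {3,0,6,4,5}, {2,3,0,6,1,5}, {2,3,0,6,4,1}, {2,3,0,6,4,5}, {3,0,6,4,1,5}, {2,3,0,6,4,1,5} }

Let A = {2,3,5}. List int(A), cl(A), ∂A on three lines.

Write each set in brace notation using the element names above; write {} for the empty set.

interior: largest open inside A is {} (from {})
cl via duality: int({0,6,4,1}) = {0,4,1}, so X∖{0,4,1} = {2,3,6,5}
cl∖int = {2,3,6,5}

int(A) = {}
cl(A)  = {2,3,6,5}
∂A     = {2,3,6,5}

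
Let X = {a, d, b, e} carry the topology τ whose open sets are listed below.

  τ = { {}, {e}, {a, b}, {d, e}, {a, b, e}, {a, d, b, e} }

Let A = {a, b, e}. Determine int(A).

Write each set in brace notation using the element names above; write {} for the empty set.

{a, b, e}

open subsets of A: {}, {e}, {a, b}, {a, b, e}; so int(A) = {a, b, e}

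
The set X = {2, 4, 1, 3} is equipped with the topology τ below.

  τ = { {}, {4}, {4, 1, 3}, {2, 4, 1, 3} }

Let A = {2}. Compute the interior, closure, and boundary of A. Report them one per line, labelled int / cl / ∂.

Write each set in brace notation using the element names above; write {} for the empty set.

int(A) = {}
cl(A)  = {2}
∂A     = {2}

interior: largest open inside A is {} (from {})
cl via duality: int({4, 1, 3}) = {4, 1, 3}, so X∖{4, 1, 3} = {2}
cl∖int = {2}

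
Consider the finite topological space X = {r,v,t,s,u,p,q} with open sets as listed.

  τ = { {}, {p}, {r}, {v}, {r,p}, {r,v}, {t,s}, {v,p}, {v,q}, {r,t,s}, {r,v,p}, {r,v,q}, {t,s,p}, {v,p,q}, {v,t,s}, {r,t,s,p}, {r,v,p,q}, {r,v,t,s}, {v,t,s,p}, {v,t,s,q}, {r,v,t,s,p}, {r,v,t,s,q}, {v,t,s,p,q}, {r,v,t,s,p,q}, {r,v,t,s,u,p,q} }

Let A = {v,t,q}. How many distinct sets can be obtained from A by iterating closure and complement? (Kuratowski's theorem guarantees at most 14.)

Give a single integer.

10

X∖A={r,s,u,p}, int(X∖A)={r,p}, hence cl(A)={v,t,s,u,q}
Orbit (k=closure, c=complement):
  1. A     = {v,t,q}
  2. kA    = {v,t,s,u,q}
  3. cA    = {r,s,u,p}
  4. ckA   = {r,p}
  5. kcA   = {r,t,s,u,p}
  6. kckA  = {r,u,p}
  7. ckcA  = {v,q}
  8. ckckA = {v,t,s,q}
  9. kckcA = {v,u,q}
  10. ckckcA = {r,t,s,p}
(closed under both — stop)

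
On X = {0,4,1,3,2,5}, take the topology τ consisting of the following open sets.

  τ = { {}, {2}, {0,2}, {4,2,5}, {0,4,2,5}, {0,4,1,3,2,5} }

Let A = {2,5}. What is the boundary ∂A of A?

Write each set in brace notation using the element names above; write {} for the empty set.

{0,4,1,3,5}

opens ⊆ A: {}, {2}; union → int = {2}
complement {0,4,1,3}; its interior {}; cl(A) = X∖{} = {0,4,1,3,2,5}
boundary = {0,4,1,3,2,5} ∖ {2} = {0,4,1,3,5}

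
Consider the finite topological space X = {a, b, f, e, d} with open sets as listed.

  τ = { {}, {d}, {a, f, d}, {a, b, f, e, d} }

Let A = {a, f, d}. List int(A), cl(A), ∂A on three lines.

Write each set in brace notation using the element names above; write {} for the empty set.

int(A) = {a, f, d}
cl(A)  = {a, b, f, e, d}
∂A     = {b, e}

U open, U⊆A: {}, {d}, {a, f, d}. int(A) = ⋃ = {a, f, d}
X∖A={b, e}, int(X∖A)={}, hence cl(A)={a, b, f, e, d}
∂A: remove int from cl → {b, e}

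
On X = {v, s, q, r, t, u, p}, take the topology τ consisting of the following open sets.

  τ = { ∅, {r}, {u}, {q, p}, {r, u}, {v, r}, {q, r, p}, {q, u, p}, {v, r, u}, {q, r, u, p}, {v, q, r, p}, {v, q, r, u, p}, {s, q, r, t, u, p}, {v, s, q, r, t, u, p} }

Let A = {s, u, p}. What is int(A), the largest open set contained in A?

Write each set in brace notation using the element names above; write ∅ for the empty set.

{u}

interior: largest open inside A is {u} (from ∅, {u})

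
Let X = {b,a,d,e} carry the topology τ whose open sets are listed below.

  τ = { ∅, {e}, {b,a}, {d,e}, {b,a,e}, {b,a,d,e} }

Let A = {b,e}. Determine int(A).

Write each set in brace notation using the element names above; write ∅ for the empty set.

opens ⊆ A: ∅, {e}; union → int = {e}

{e}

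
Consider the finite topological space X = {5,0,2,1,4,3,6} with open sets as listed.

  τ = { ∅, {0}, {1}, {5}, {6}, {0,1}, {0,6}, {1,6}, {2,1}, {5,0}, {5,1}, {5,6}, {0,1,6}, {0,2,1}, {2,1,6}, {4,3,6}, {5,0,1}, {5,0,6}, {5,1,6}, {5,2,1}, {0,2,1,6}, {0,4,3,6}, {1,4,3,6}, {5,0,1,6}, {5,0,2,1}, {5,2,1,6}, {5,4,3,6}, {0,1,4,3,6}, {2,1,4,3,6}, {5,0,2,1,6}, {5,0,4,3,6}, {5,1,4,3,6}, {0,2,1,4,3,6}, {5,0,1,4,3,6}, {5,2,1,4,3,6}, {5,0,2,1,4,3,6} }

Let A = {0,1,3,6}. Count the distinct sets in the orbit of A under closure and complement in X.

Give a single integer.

X∖A={5,2,4}, int(X∖A)={5}, hence cl(A)={0,2,1,4,3,6}
Orbit (k=closure, c=complement):
  1. A     = {0,1,3,6}
  2. kA    = {0,2,1,4,3,6}
  3. cA    = {5,2,4}
  4. ckA   = {5}
  5. kcA   = {5,2,4,3}
  6. ckcA  = {0,1,6}
(closed under both — stop)

6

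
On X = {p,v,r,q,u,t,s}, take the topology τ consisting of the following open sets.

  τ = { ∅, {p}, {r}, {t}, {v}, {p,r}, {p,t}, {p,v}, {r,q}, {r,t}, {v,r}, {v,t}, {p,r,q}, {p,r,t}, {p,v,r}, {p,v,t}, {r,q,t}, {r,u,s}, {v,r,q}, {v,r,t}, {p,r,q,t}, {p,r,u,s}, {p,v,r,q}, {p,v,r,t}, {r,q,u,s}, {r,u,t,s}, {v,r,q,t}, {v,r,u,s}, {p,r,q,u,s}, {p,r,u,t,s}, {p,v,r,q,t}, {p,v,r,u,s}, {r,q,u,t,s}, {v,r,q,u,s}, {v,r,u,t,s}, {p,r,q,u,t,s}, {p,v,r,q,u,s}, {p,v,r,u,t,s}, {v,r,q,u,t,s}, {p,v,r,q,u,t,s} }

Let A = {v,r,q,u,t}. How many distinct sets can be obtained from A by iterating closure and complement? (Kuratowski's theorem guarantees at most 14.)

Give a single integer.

cl via duality: int({p,s}) = {p}, so X∖{p} = {v,r,q,u,t,s}
Write k for closure, c for complement:
  1. A     = {v,r,q,u,t}
  2. kA    = {v,r,q,u,t,s}
  3. cA    = {p,s}
  4. ckA   = {p}
  5. kcA   = {p,u,s}
  6. ckcA  = {v,r,q,t}
applying k or c yields no new set

6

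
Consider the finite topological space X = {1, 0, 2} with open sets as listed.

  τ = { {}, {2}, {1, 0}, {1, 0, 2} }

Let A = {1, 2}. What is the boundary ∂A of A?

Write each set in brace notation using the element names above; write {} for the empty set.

{1, 0}

interior: largest open inside A is {2} (from {}, {2})
cl via duality: int({0}) = {}, so X∖{} = {1, 0, 2}
cl∖int = {1, 0}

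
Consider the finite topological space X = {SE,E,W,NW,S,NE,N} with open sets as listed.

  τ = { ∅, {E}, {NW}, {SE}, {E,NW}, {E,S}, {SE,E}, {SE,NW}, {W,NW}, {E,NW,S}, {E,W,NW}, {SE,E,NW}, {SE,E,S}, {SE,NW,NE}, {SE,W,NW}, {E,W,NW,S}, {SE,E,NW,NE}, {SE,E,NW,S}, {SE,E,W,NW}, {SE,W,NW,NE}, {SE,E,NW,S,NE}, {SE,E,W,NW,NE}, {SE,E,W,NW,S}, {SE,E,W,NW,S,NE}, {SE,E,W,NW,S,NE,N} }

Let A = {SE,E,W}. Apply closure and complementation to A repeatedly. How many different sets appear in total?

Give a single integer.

closure: X∖int(X∖A) = X∖{NW} = {SE,E,W,S,NE,N}
Let k=closure and c=complement:
  1. A     = {SE,E,W}
  2. kA    = {SE,E,W,S,NE,N}
  3. cA    = {NW,S,NE,N}
  4. ckA   = {NW}
  5. kcA   = {W,NW,S,NE,N}
  6. kckA  = {W,NW,NE,N}
  7. ckcA  = {SE,E}
  8. ckckA = {SE,E,S}
  9. kckcA = {SE,E,S,NE,N}
  10. ckckcA = {W,NW}
— saturated at 10

10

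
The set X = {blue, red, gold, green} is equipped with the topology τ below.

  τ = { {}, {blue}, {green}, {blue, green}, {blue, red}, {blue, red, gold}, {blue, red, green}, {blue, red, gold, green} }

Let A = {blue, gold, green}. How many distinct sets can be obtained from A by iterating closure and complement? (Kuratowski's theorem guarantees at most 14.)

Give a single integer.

cl via duality: int({red}) = {}, so X∖{} = {blue, red, gold, green}
Write k for closure, c for complement:
  1. A     = {blue, gold, green}
  2. kA    = {blue, red, gold, green}
  3. cA    = {red}
  4. ckA   = {}
  5. kcA   = {red, gold}
  6. ckcA  = {blue, green}
applying k or c yields no new set

6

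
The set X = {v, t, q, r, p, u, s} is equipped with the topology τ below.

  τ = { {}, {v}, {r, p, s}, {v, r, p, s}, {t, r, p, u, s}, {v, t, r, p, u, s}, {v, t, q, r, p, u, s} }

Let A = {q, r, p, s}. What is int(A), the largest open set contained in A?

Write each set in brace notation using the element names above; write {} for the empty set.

{r, p, s}

opens ⊆ A: {}, {r, p, s}; union → int = {r, p, s}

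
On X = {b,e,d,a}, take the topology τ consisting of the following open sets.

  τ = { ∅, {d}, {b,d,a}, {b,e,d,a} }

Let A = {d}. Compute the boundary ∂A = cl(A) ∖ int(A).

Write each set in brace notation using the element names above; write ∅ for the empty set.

{b,e,a}

open subsets of A: ∅, {d}; so int(A) = {d}
closure: X∖int(X∖A) = X∖∅ = {b,e,d,a}
∂A = {b,e,d,a} minus {d} = {b,e,a}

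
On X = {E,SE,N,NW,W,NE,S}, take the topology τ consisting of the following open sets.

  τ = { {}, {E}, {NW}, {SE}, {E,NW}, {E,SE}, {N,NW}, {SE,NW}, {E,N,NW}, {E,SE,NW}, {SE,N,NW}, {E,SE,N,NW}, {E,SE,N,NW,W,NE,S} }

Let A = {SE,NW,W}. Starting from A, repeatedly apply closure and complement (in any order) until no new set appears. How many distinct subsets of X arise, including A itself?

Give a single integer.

8

X∖A={E,N,NE,S}, int(X∖A)={E}, hence cl(A)={SE,N,NW,W,NE,S}
Orbit (k=closure, c=complement):
  1. A     = {SE,NW,W}
  2. kA    = {SE,N,NW,W,NE,S}
  3. cA    = {E,N,NE,S}
  4. ckA   = {E}
  5. kcA   = {E,N,W,NE,S}
  6. kckA  = {E,W,NE,S}
  7. ckcA  = {SE,NW}
  8. ckckA = {SE,N,NW}
(closed under both — stop)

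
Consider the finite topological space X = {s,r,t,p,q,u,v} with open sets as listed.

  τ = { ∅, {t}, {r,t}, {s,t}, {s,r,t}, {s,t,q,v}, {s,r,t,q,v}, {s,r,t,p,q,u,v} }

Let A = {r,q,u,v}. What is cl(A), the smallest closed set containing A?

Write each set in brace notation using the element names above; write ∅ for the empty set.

closure: X∖int(X∖A) = X∖{s,t} = {r,p,q,u,v}

{r,p,q,u,v}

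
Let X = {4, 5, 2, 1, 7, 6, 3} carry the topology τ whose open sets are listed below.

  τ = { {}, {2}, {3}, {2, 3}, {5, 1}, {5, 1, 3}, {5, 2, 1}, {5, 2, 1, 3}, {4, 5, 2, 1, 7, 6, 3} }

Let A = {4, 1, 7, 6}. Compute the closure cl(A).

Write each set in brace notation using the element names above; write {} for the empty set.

{4, 5, 1, 7, 6}

cl via duality: int({5, 2, 3}) = {2, 3}, so X∖{2, 3} = {4, 5, 1, 7, 6}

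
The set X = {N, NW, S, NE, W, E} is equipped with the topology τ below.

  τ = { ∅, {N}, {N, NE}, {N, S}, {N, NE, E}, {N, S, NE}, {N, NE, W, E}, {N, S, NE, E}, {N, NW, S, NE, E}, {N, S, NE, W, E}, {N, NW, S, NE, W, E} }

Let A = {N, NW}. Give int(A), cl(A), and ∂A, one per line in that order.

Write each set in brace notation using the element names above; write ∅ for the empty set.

int(A) = {N}
cl(A)  = {N, NW, S, NE, W, E}
∂A     = {NW, S, NE, W, E}

U open, U⊆A: ∅, {N}. int(A) = ⋃ = {N}
X∖A={S, NE, W, E}, int(X∖A)=∅, hence cl(A)={N, NW, S, NE, W, E}
∂A: remove int from cl → {NW, S, NE, W, E}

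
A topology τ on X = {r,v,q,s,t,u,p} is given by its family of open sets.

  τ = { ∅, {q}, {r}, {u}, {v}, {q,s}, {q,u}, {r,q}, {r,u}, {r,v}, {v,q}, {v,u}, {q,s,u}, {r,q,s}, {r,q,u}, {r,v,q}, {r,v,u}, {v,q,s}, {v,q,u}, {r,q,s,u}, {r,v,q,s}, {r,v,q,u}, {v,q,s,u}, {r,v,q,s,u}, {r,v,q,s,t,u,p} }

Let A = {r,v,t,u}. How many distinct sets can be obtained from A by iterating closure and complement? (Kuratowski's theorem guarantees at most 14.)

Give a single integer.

6

complement {q,s,p}; its interior {q,s}; cl(A) = X∖{q,s} = {r,v,t,u,p}
With k = closure, c = complement:
  1. A     = {r,v,t,u}
  2. kA    = {r,v,t,u,p}
  3. cA    = {q,s,p}
  4. ckA   = {q,s}
  5. kcA   = {q,s,t,p}
  6. ckcA  = {r,v,u}
k, c of each give nothing new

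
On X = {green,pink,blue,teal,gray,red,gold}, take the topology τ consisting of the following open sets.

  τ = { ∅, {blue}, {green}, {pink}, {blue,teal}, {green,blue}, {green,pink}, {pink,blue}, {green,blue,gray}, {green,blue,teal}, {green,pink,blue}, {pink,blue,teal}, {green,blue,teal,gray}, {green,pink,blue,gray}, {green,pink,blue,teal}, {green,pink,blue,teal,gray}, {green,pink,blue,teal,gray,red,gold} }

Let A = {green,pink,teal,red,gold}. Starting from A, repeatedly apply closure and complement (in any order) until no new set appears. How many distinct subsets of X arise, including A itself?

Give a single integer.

8

cl via duality: int({blue,gray}) = {blue}, so X∖{blue} = {green,pink,teal,gray,red,gold}
Write k for closure, c for complement:
  1. A     = {green,pink,teal,red,gold}
  2. kA    = {green,pink,teal,gray,red,gold}
  3. cA    = {blue,gray}
  4. ckA   = {blue}
  5. kcA   = {blue,teal,gray,red,gold}
  6. ckcA  = {green,pink}
  7. kckcA = {green,pink,gray,red,gold}
  8. ckckcA = {blue,teal}
applying k or c yields no new set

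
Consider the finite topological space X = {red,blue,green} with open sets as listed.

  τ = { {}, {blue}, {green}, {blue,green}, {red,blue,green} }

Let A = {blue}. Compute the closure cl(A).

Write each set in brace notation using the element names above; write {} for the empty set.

closure: X∖int(X∖A) = X∖{green} = {red,blue}

{red,blue}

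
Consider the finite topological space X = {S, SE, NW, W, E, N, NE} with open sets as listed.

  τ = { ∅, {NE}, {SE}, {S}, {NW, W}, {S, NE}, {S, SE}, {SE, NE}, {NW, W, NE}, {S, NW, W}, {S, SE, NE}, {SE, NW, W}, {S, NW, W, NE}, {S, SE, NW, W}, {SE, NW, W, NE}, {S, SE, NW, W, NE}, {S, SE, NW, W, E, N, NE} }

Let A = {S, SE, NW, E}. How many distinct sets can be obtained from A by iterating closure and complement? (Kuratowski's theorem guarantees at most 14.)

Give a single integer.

10

complement {W, N, NE}; its interior {NE}; cl(A) = X∖{NE} = {S, SE, NW, W, E, N}
With k = closure, c = complement:
  1. A     = {S, SE, NW, E}
  2. kA    = {S, SE, NW, W, E, N}
  3. cA    = {W, N, NE}
  4. ckA   = {NE}
  5. kcA   = {NW, W, E, N, NE}
  6. kckA  = {E, N, NE}
  7. ckcA  = {S, SE}
  8. ckckA = {S, SE, NW, W}
  9. kckcA = {S, SE, E, N}
  10. ckckcA = {NW, W, NE}
k, c of each give nothing new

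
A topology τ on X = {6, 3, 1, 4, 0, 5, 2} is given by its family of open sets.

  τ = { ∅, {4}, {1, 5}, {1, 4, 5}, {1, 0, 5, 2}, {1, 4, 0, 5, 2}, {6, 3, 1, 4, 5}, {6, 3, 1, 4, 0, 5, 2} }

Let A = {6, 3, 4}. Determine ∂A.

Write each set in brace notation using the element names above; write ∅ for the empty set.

{6, 3}

opens ⊆ A: ∅, {4}; union → int = {4}
complement {1, 0, 5, 2}; its interior {1, 0, 5, 2}; cl(A) = X∖{1, 0, 5, 2} = {6, 3, 4}
boundary = {6, 3, 4} ∖ {4} = {6, 3}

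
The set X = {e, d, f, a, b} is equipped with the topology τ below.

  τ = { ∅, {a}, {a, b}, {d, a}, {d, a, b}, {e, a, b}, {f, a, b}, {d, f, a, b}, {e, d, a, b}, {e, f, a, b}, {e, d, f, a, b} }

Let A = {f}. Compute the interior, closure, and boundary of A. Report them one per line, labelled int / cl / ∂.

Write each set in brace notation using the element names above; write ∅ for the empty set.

int(A) = ∅
cl(A)  = {f}
∂A     = {f}

opens ⊆ A: ∅; union → int = ∅
complement {e, d, a, b}; its interior {e, d, a, b}; cl(A) = X∖{e, d, a, b} = {f}
boundary = {f} ∖ ∅ = {f}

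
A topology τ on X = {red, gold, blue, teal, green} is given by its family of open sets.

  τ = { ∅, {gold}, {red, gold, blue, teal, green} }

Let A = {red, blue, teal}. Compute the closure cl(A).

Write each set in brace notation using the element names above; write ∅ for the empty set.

{red, blue, teal, green}

cl via duality: int({gold, green}) = {gold}, so X∖{gold} = {red, blue, teal, green}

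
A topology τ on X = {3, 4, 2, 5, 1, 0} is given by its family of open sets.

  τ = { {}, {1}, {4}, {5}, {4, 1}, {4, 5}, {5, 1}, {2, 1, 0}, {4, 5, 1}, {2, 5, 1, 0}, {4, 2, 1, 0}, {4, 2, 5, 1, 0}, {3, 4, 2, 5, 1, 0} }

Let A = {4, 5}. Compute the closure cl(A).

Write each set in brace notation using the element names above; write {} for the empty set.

{3, 4, 5}

X∖A={3, 2, 1, 0}, int(X∖A)={2, 1, 0}, hence cl(A)={3, 4, 5}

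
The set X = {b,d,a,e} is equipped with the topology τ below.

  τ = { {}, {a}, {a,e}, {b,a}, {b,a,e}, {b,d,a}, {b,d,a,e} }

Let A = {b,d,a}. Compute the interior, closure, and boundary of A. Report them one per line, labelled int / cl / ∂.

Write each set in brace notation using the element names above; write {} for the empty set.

open subsets of A: {}, {a}, {b,a}, {b,d,a}; so int(A) = {b,d,a}
closure: X∖int(X∖A) = X∖{} = {b,d,a,e}
∂A = {b,d,a,e} minus {b,d,a} = {e}

int(A) = {b,d,a}
cl(A)  = {b,d,a,e}
∂A     = {e}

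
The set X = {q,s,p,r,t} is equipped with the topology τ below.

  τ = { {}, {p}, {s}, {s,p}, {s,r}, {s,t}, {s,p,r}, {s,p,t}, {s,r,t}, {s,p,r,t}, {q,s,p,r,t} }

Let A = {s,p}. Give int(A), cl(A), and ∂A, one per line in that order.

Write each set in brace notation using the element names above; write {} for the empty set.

interior: largest open inside A is {s,p} (from {}, {s}, {p}, {s,p})
cl via duality: int({q,r,t}) = {}, so X∖{} = {q,s,p,r,t}
cl∖int = {q,r,t}

int(A) = {s,p}
cl(A)  = {q,s,p,r,t}
∂A     = {q,r,t}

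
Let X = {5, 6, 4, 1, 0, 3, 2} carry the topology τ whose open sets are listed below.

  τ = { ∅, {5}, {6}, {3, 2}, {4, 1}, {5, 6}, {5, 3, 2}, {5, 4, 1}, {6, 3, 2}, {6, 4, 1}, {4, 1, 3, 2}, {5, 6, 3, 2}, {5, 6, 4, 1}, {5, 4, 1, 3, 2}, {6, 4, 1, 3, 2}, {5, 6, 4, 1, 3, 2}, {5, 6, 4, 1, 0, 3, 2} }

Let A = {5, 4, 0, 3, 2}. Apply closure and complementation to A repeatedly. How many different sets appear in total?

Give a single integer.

10

cl via duality: int({6, 1}) = {6}, so X∖{6} = {5, 4, 1, 0, 3, 2}
Write k for closure, c for complement:
  1. A     = {5, 4, 0, 3, 2}
  2. kA    = {5, 4, 1, 0, 3, 2}
  3. cA    = {6, 1}
  4. ckA   = {6}
  5. kcA   = {6, 4, 1, 0}
  6. kckA  = {6, 0}
  7. ckcA  = {5, 3, 2}
  8. ckckA = {5, 4, 1, 3, 2}
  9. kckcA = {5, 0, 3, 2}
  10. ckckcA = {6, 4, 1}
applying k or c yields no new set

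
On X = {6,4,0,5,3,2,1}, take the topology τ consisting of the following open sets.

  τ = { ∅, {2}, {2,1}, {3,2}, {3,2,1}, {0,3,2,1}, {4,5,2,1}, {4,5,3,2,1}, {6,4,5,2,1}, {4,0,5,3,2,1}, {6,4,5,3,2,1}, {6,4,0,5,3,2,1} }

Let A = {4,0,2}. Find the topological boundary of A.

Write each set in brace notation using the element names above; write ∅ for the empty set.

{6,4,0,5,3,1}

open subsets of A: ∅, {2}; so int(A) = {2}
closure: X∖int(X∖A) = X∖∅ = {6,4,0,5,3,2,1}
∂A = {6,4,0,5,3,2,1} minus {2} = {6,4,0,5,3,1}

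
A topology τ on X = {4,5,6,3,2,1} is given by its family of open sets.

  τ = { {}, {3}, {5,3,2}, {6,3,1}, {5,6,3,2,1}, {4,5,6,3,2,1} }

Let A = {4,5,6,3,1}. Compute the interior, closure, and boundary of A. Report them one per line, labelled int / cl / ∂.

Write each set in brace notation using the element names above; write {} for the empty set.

int(A) = {6,3,1}
cl(A)  = {4,5,6,3,2,1}
∂A     = {4,5,2}

opens ⊆ A: {}, {3}, {6,3,1}; union → int = {6,3,1}
complement {2}; its interior {}; cl(A) = X∖{} = {4,5,6,3,2,1}
boundary = {4,5,6,3,2,1} ∖ {6,3,1} = {4,5,2}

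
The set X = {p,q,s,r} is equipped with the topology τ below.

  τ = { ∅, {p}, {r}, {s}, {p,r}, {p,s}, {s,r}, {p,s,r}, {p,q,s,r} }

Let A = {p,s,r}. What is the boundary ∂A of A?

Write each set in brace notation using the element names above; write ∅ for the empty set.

{q}

U open, U⊆A: ∅, {r}, {s}, {p}, {p,r}, {p,s}, {s,r}, {p,s,r}. int(A) = ⋃ = {p,s,r}
X∖A={q}, int(X∖A)=∅, hence cl(A)={p,q,s,r}
∂A: remove int from cl → {q}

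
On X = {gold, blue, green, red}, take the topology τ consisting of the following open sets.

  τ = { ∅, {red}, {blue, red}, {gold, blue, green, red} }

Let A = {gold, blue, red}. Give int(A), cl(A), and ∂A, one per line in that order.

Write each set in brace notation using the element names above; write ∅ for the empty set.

int(A) = {blue, red}
cl(A)  = {gold, blue, green, red}
∂A     = {gold, green}

U open, U⊆A: ∅, {red}, {blue, red}. int(A) = ⋃ = {blue, red}
X∖A={green}, int(X∖A)=∅, hence cl(A)={gold, blue, green, red}
∂A: remove int from cl → {gold, green}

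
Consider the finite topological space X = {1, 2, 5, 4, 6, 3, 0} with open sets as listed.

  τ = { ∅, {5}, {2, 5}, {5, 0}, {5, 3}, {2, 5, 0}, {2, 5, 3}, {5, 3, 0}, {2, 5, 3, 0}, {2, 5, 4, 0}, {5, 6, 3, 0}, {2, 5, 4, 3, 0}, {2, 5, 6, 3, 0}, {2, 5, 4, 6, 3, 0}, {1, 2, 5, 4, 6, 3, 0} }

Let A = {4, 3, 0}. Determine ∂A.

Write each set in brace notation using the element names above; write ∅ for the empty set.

open subsets of A: ∅; so int(A) = ∅
closure: X∖int(X∖A) = X∖{2, 5} = {1, 4, 6, 3, 0}
∂A = {1, 4, 6, 3, 0} minus ∅ = {1, 4, 6, 3, 0}

{1, 4, 6, 3, 0}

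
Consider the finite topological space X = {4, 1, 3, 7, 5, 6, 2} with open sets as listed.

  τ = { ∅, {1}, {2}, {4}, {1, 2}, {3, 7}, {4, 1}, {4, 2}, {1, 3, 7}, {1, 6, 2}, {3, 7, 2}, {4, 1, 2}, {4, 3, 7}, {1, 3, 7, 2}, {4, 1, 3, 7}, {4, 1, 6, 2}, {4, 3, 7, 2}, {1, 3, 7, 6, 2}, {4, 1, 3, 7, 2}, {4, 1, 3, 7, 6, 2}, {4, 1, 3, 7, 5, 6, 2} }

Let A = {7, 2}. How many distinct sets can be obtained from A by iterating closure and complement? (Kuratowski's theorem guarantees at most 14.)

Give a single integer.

10

complement {4, 1, 3, 5, 6}; its interior {4, 1}; cl(A) = X∖{4, 1} = {3, 7, 5, 6, 2}
With k = closure, c = complement:
  1. A     = {7, 2}
  2. kA    = {3, 7, 5, 6, 2}
  3. cA    = {4, 1, 3, 5, 6}
  4. ckA   = {4, 1}
  5. kcA   = {4, 1, 3, 7, 5, 6}
  6. kckA  = {4, 1, 5, 6}
  7. ckcA  = {2}
  8. ckckA = {3, 7, 2}
  9. kckcA = {5, 6, 2}
  10. ckckcA = {4, 1, 3, 7}
k, c of each give nothing new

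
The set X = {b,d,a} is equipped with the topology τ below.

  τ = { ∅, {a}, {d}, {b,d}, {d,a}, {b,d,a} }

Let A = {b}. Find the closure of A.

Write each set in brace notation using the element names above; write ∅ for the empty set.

{b}

cl via duality: int({d,a}) = {d,a}, so X∖{d,a} = {b}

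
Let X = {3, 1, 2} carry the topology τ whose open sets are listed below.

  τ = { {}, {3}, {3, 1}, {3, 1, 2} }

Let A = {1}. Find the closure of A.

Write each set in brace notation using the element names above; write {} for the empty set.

cl via duality: int({3, 2}) = {3}, so X∖{3} = {1, 2}

{1, 2}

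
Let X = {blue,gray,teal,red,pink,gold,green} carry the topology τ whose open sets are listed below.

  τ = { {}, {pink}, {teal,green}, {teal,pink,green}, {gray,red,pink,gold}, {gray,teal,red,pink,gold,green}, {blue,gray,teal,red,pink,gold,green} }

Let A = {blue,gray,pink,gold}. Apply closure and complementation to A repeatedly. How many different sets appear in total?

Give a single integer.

8

closure: X∖int(X∖A) = X∖{teal,green} = {blue,gray,red,pink,gold}
Let k=closure and c=complement:
  1. A     = {blue,gray,pink,gold}
  2. kA    = {blue,gray,red,pink,gold}
  3. cA    = {teal,red,green}
  4. ckA   = {teal,green}
  5. kcA   = {blue,gray,teal,red,gold,green}
  6. kckA  = {blue,teal,green}
  7. ckcA  = {pink}
  8. ckckA = {gray,red,pink,gold}
— saturated at 8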